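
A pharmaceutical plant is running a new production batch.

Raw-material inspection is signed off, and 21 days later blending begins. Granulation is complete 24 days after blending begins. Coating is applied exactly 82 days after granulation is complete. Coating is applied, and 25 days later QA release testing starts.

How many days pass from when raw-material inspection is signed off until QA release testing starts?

152 days

Causal path: raw-material inspection is signed off → blending begins → granulation is complete → coating is applied → QA release testing starts.
Total delay along the path: 21 + 24 + 82 + 25 = 152 days.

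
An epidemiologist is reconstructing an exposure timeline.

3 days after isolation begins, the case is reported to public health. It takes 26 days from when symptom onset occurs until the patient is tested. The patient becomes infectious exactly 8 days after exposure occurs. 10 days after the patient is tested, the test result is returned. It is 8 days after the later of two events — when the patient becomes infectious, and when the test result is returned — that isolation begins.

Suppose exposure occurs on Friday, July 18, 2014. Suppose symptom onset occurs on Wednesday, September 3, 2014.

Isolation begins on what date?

Friday, October 17, 2014

Exposure occurs: Jul 18, 2014.
The patient becomes infectious: Jul 18, 2014 + 8 days = Jul 26, 2014.
Symptom onset occurs: Sep 3, 2014.
The patient is tested: Sep 3, 2014 + 26 days = Sep 29, 2014.
The test result is returned: Sep 29, 2014 + 10 days = Oct 9, 2014.
Both prerequisites met — the patient becomes infectious (Jul 26, 2014), the test result is returned (Oct 9, 2014); the later is Oct 9, 2014.
Isolation begins: Oct 9, 2014 + 8 days = Oct 17, 2014.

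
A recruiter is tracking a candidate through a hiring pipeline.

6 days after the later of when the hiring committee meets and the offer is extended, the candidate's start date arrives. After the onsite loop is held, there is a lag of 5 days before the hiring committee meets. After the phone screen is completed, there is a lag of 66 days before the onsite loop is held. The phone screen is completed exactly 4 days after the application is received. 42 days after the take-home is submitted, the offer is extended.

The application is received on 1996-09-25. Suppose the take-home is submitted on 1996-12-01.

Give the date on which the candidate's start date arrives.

The application is received: Sep 25, 1996.
The phone screen is completed: Sep 25, 1996 + 4 days = Sep 29, 1996.
The onsite loop is held: Sep 29, 1996 + 66 days = Dec 4, 1996.
The hiring committee meets: Dec 4, 1996 + 5 days = Dec 9, 1996.
The take-home is submitted: Dec 1, 1996.
The offer is extended: Dec 1, 1996 + 42 days = Jan 12, 1997.
Both prerequisites met — the hiring committee meets (Dec 9, 1996), the offer is extended (Jan 12, 1997); the later is Jan 12, 1997.
The candidate's start date arrives: Jan 12, 1997 + 6 days = Jan 18, 1997.

1997-01-18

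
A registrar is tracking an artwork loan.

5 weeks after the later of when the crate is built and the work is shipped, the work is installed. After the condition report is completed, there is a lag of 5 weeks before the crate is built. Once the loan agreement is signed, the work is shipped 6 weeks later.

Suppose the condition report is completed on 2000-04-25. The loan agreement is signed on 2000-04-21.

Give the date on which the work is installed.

2000-07-07

The condition report is completed: Apr 25, 2000.
The crate is built: Apr 25, 2000 + 5 weeks = May 30, 2000.
The loan agreement is signed: Apr 21, 2000.
The work is shipped: Apr 21, 2000 + 6 weeks = Jun 2, 2000.
Both prerequisites met — the crate is built (May 30, 2000), the work is shipped (Jun 2, 2000); the later is Jun 2, 2000.
The work is installed: Jun 2, 2000 + 5 weeks = Jul 7, 2000.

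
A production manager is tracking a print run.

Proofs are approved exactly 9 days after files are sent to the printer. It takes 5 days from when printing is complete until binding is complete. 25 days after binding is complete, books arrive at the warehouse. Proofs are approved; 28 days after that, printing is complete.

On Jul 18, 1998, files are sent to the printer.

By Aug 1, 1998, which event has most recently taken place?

Proofs are approved

Files are sent to the printer: Jul 18, 1998.
Proofs are approved: Jul 18, 1998 + 9 days = Jul 27, 1998.
Printing is complete: Jul 27, 1998 + 28 days = Aug 24, 1998.
Binding is complete: Aug 24, 1998 + 5 days = Aug 29, 1998.
Books arrive at the warehouse: Aug 29, 1998 + 25 days = Sep 23, 1998.
Aug 1, 1998 falls between when proofs are approved (Jul 27, 1998) and when printing is complete (Aug 24, 1998).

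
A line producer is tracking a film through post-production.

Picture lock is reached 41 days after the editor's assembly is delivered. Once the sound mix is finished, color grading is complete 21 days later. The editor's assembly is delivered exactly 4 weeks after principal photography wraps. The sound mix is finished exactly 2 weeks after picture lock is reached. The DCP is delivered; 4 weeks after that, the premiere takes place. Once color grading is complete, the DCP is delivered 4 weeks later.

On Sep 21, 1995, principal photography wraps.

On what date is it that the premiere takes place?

Principal photography wraps: Sep 21, 1995.
The editor's assembly is delivered: Sep 21, 1995 + 4 weeks = Oct 19, 1995.
Picture lock is reached: Oct 19, 1995 + 41 days = Nov 29, 1995.
The sound mix is finished: Nov 29, 1995 + 2 weeks = Dec 13, 1995.
Color grading is complete: Dec 13, 1995 + 21 days = Jan 3, 1996.
The DCP is delivered: Jan 3, 1996 + 4 weeks = Jan 31, 1996.
The premiere takes place: Jan 31, 1996 + 4 weeks = Feb 28, 1996.

Feb 28, 1996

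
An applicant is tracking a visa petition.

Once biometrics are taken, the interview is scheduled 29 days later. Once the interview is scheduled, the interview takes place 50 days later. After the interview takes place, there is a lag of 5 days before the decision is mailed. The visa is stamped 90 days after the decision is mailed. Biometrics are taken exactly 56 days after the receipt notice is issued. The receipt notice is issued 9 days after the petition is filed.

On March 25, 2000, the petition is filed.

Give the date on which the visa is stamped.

November 19, 2000

The petition is filed: Mar 25, 2000.
The receipt notice is issued: Mar 25, 2000 + 9 days = Apr 3, 2000.
Biometrics are taken: Apr 3, 2000 + 56 days = May 29, 2000.
The interview is scheduled: May 29, 2000 + 29 days = Jun 27, 2000.
The interview takes place: Jun 27, 2000 + 50 days = Aug 16, 2000.
The decision is mailed: Aug 16, 2000 + 5 days = Aug 21, 2000.
The visa is stamped: Aug 21, 2000 + 90 days = Nov 19, 2000.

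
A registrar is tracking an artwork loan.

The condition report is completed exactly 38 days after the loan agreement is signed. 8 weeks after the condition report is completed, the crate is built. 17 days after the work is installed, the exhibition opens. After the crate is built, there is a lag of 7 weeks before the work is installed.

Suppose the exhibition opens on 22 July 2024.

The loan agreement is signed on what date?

13 February 2024

The exhibition opens: Jul 22, 2024.
The work is installed: Jul 22, 2024 − 17 days = Jul 5, 2024.
The crate is built: Jul 5, 2024 − 7 weeks = May 17, 2024.
The condition report is completed: May 17, 2024 − 8 weeks = Mar 22, 2024.
The loan agreement is signed: Mar 22, 2024 − 38 days = Feb 13, 2024.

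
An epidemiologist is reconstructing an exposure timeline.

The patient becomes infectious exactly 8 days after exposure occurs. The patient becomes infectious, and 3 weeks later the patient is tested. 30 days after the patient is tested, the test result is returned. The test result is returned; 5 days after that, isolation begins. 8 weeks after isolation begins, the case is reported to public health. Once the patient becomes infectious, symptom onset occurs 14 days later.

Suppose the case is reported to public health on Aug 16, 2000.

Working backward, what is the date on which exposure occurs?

The case is reported to public health: Aug 16, 2000.
Isolation begins: Aug 16, 2000 − 8 weeks = Jun 21, 2000.
The test result is returned: Jun 21, 2000 − 5 days = Jun 16, 2000.
The patient is tested: Jun 16, 2000 − 30 days = May 17, 2000.
The patient becomes infectious: May 17, 2000 − 3 weeks = Apr 26, 2000.
Exposure occurs: Apr 26, 2000 − 8 days = Apr 18, 2000.

Apr 18, 2000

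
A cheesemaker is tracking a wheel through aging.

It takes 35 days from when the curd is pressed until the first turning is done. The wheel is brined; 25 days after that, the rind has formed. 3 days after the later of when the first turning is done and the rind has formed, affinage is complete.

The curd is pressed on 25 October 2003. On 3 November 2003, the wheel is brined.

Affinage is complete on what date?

The curd is pressed: Oct 25, 2003.
The first turning is done: Oct 25, 2003 + 35 days = Nov 29, 2003.
The wheel is brined: Nov 3, 2003.
The rind has formed: Nov 3, 2003 + 25 days = Nov 28, 2003.
Both prerequisites met — the first turning is done (Nov 29, 2003), the rind has formed (Nov 28, 2003); the later is Nov 29, 2003.
Affinage is complete: Nov 29, 2003 + 3 days = Dec 2, 2003.

2 December 2003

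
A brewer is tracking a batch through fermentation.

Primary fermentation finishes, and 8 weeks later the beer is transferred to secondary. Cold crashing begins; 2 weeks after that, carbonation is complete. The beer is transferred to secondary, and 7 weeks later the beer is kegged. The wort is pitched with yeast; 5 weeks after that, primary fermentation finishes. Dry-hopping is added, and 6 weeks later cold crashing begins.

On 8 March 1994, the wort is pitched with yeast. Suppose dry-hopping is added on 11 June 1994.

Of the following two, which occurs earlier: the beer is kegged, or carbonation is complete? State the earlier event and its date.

The beer is kegged — 26 July 1994

The wort is pitched with yeast: Mar 8, 1994.
Primary fermentation finishes: Mar 8, 1994 + 5 weeks = Apr 12, 1994.
The beer is transferred to secondary: Apr 12, 1994 + 8 weeks = Jun 7, 1994.
The beer is kegged: Jun 7, 1994 + 7 weeks = Jul 26, 1994.
Dry-hopping is added: Jun 11, 1994.
Cold crashing begins: Jun 11, 1994 + 6 weeks = Jul 23, 1994.
Carbonation is complete: Jul 23, 1994 + 2 weeks = Aug 6, 1994.
Comparing: the beer is kegged on Jul 26, 1994 vs carbonation is complete on Aug 6, 1994. Earlier: the beer is kegged.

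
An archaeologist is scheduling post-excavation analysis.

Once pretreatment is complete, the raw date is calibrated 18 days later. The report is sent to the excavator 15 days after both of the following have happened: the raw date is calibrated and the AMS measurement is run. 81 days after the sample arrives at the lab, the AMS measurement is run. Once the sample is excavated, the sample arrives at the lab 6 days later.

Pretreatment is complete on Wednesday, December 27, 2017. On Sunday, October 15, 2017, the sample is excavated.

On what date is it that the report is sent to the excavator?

Pretreatment is complete: Dec 27, 2017.
The raw date is calibrated: Dec 27, 2017 + 18 days = Jan 14, 2018.
The sample is excavated: Oct 15, 2017.
The sample arrives at the lab: Oct 15, 2017 + 6 days = Oct 21, 2017.
The AMS measurement is run: Oct 21, 2017 + 81 days = Jan 10, 2018.
Both prerequisites met — the raw date is calibrated (Jan 14, 2018), the AMS measurement is run (Jan 10, 2018); the later is Jan 14, 2018.
The report is sent to the excavator: Jan 14, 2018 + 15 days = Jan 29, 2018.

Monday, January 29, 2018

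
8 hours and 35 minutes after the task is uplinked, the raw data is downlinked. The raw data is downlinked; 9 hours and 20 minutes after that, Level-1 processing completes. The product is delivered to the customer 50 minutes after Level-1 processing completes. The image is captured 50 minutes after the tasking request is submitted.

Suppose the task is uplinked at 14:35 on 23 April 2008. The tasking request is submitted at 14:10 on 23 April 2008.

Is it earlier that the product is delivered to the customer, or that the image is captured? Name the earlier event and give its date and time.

The task is uplinked: 14:35 Apr 23, 2008.
The raw data is downlinked: 14:35 Apr 23, 2008 + 8h35m = 23:10 Apr 23, 2008.
Level-1 processing completes: 23:10 Apr 23, 2008 + 9h20m = 08:30 Apr 24, 2008.
The product is delivered to the customer: 08:30 Apr 24, 2008 + 50m = 09:20 Apr 24, 2008.
The tasking request is submitted: 14:10 Apr 23, 2008.
The image is captured: 14:10 Apr 23, 2008 + 50m = 15:00 Apr 23, 2008.
Comparing: the product is delivered to the customer at 09:20 Apr 24, 2008 vs the image is captured at 15:00 Apr 23, 2008. Earlier: the image is captured.

The image is captured — 15:00 on 23 April 2008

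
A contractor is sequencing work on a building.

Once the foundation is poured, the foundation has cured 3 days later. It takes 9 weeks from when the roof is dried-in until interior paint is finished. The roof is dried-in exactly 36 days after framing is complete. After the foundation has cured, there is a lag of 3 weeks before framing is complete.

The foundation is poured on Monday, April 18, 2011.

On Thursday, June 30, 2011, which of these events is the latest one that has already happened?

The foundation is poured: Apr 18, 2011.
The foundation has cured: Apr 18, 2011 + 3 days = Apr 21, 2011.
Framing is complete: Apr 21, 2011 + 3 weeks = May 12, 2011.
The roof is dried-in: May 12, 2011 + 36 days = Jun 17, 2011.
Interior paint is finished: Jun 17, 2011 + 9 weeks = Aug 19, 2011.
Jun 30, 2011 falls between when the roof is dried-in (Jun 17, 2011) and when interior paint is finished (Aug 19, 2011).

The roof is dried-in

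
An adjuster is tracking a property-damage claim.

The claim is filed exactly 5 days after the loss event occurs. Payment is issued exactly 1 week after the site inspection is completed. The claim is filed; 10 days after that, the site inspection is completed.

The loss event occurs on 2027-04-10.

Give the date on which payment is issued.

2027-05-02

The loss event occurs: Apr 10, 2027.
The claim is filed: Apr 10, 2027 + 5 days = Apr 15, 2027.
The site inspection is completed: Apr 15, 2027 + 10 days = Apr 25, 2027.
Payment is issued: Apr 25, 2027 + 1 week = May 2, 2027.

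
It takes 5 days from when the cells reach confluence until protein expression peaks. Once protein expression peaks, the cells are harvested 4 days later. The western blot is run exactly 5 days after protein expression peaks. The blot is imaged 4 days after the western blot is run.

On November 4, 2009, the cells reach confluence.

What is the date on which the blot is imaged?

November 18, 2009

The cells reach confluence: Nov 4, 2009.
Protein expression peaks: Nov 4, 2009 + 5 days = Nov 9, 2009.
The western blot is run: Nov 9, 2009 + 5 days = Nov 14, 2009.
The blot is imaged: Nov 14, 2009 + 4 days = Nov 18, 2009.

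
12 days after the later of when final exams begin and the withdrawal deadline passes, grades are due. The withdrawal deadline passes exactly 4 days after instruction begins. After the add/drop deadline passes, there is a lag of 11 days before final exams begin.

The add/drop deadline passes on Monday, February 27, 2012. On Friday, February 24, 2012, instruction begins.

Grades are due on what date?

Wednesday, March 21, 2012

The add/drop deadline passes: Feb 27, 2012.
Final exams begin: Feb 27, 2012 + 11 days = Mar 9, 2012.
Instruction begins: Feb 24, 2012.
The withdrawal deadline passes: Feb 24, 2012 + 4 days = Feb 28, 2012.
Both prerequisites met — final exams begin (Mar 9, 2012), the withdrawal deadline passes (Feb 28, 2012); the later is Mar 9, 2012.
Grades are due: Mar 9, 2012 + 12 days = Mar 21, 2012.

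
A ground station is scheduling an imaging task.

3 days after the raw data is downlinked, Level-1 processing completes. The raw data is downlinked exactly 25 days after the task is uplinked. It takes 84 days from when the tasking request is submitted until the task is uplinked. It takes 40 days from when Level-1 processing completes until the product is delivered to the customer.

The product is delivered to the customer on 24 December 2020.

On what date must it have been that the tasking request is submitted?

25 July 2020

The product is delivered to the customer: Dec 24, 2020.
Level-1 processing completes: Dec 24, 2020 − 40 days = Nov 14, 2020.
The raw data is downlinked: Nov 14, 2020 − 3 days = Nov 11, 2020.
The task is uplinked: Nov 11, 2020 − 25 days = Oct 17, 2020.
The tasking request is submitted: Oct 17, 2020 − 84 days = Jul 25, 2020.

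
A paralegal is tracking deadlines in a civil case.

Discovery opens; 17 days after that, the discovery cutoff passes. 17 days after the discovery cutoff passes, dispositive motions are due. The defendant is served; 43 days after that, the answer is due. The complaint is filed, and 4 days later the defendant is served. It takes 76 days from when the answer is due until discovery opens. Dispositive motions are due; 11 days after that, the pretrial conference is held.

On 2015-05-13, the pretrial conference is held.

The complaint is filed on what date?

The pretrial conference is held: May 13, 2015.
Dispositive motions are due: May 13, 2015 − 11 days = May 2, 2015.
The discovery cutoff passes: May 2, 2015 − 17 days = Apr 15, 2015.
Discovery opens: Apr 15, 2015 − 17 days = Mar 29, 2015.
The answer is due: Mar 29, 2015 − 76 days = Jan 12, 2015.
The defendant is served: Jan 12, 2015 − 43 days = Nov 30, 2014.
The complaint is filed: Nov 30, 2014 − 4 days = Nov 26, 2014.

2014-11-26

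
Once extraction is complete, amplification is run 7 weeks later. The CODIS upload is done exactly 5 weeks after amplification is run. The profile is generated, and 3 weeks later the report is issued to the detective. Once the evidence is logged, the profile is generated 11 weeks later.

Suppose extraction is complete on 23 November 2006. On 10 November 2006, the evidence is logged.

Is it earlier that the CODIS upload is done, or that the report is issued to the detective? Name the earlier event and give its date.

Extraction is complete: Nov 23, 2006.
Amplification is run: Nov 23, 2006 + 7 weeks = Jan 11, 2007.
The CODIS upload is done: Jan 11, 2007 + 5 weeks = Feb 15, 2007.
The evidence is logged: Nov 10, 2006.
The profile is generated: Nov 10, 2006 + 11 weeks = Jan 26, 2007.
The report is issued to the detective: Jan 26, 2007 + 3 weeks = Feb 16, 2007.
Comparing: the CODIS upload is done on Feb 15, 2007 vs the report is issued to the detective on Feb 16, 2007. Earlier: the CODIS upload is done.

The CODIS upload is done — 15 February 2007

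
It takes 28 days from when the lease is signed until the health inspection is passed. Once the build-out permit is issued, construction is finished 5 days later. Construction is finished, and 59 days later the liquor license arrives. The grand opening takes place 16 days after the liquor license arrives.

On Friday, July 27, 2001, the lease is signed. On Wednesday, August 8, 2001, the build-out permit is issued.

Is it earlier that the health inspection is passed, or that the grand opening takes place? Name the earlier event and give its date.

The lease is signed: Jul 27, 2001.
The health inspection is passed: Jul 27, 2001 + 28 days = Aug 24, 2001.
The build-out permit is issued: Aug 8, 2001.
Construction is finished: Aug 8, 2001 + 5 days = Aug 13, 2001.
The liquor license arrives: Aug 13, 2001 + 59 days = Oct 11, 2001.
The grand opening takes place: Oct 11, 2001 + 16 days = Oct 27, 2001.
Comparing: the health inspection is passed on Aug 24, 2001 vs the grand opening takes place on Oct 27, 2001. Earlier: the health inspection is passed.

The health inspection is passed — Friday, August 24, 2001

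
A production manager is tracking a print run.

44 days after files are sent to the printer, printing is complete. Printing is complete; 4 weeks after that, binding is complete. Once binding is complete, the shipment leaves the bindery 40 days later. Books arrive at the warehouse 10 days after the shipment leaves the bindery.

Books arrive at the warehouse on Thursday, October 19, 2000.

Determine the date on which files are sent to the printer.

Books arrive at the warehouse: Oct 19, 2000.
The shipment leaves the bindery: Oct 19, 2000 − 10 days = Oct 9, 2000.
Binding is complete: Oct 9, 2000 − 40 days = Aug 30, 2000.
Printing is complete: Aug 30, 2000 − 4 weeks = Aug 2, 2000.
Files are sent to the printer: Aug 2, 2000 − 44 days = Jun 19, 2000.

Monday, June 19, 2000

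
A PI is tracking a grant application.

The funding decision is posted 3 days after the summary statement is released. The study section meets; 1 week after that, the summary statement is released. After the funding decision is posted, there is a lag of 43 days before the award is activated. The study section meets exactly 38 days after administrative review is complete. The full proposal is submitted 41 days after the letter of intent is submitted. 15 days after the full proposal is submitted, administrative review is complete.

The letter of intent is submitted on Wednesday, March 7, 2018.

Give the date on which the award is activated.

The letter of intent is submitted: Mar 7, 2018.
The full proposal is submitted: Mar 7, 2018 + 41 days = Apr 17, 2018.
Administrative review is complete: Apr 17, 2018 + 15 days = May 2, 2018.
The study section meets: May 2, 2018 + 38 days = Jun 9, 2018.
The summary statement is released: Jun 9, 2018 + 1 week = Jun 16, 2018.
The funding decision is posted: Jun 16, 2018 + 3 days = Jun 19, 2018.
The award is activated: Jun 19, 2018 + 43 days = Aug 1, 2018.

Wednesday, August 1, 2018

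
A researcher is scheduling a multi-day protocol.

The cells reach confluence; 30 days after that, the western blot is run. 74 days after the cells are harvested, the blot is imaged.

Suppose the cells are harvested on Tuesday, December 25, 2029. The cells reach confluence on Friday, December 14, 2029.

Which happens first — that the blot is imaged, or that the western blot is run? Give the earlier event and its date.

The western blot is run — Sunday, January 13, 2030

The cells are harvested: Dec 25, 2029.
The blot is imaged: Dec 25, 2029 + 74 days = Mar 9, 2030.
The cells reach confluence: Dec 14, 2029.
The western blot is run: Dec 14, 2029 + 30 days = Jan 13, 2030.
Comparing: the blot is imaged on Mar 9, 2030 vs the western blot is run on Jan 13, 2030. Earlier: the western blot is run.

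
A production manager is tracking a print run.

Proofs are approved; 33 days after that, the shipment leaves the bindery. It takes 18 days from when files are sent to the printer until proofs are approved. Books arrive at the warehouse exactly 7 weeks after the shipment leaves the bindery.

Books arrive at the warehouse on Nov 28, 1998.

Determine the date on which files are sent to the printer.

Books arrive at the warehouse: Nov 28, 1998.
The shipment leaves the bindery: Nov 28, 1998 − 7 weeks = Oct 10, 1998.
Proofs are approved: Oct 10, 1998 − 33 days = Sep 7, 1998.
Files are sent to the printer: Sep 7, 1998 − 18 days = Aug 20, 1998.

Aug 20, 1998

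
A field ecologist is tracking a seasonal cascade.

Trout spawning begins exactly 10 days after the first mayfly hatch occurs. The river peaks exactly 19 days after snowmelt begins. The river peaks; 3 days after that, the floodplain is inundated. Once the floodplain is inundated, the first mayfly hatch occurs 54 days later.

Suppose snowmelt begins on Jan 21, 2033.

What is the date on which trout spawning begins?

Apr 17, 2033

Snowmelt begins: Jan 21, 2033.
The river peaks: Jan 21, 2033 + 19 days = Feb 9, 2033.
The floodplain is inundated: Feb 9, 2033 + 3 days = Feb 12, 2033.
The first mayfly hatch occurs: Feb 12, 2033 + 54 days = Apr 7, 2033.
Trout spawning begins: Apr 7, 2033 + 10 days = Apr 17, 2033.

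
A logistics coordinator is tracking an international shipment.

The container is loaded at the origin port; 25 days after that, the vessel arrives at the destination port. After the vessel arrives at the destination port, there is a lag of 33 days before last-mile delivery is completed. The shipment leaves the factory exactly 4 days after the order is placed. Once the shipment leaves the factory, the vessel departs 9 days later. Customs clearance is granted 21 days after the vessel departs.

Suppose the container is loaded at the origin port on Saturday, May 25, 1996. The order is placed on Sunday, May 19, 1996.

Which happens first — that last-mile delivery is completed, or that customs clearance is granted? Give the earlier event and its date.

The container is loaded at the origin port: May 25, 1996.
The vessel arrives at the destination port: May 25, 1996 + 25 days = Jun 19, 1996.
Last-mile delivery is completed: Jun 19, 1996 + 33 days = Jul 22, 1996.
The order is placed: May 19, 1996.
The shipment leaves the factory: May 19, 1996 + 4 days = May 23, 1996.
The vessel departs: May 23, 1996 + 9 days = Jun 1, 1996.
Customs clearance is granted: Jun 1, 1996 + 21 days = Jun 22, 1996.
Comparing: last-mile delivery is completed on Jul 22, 1996 vs customs clearance is granted on Jun 22, 1996. Earlier: customs clearance is granted.

Customs clearance is granted — Saturday, June 22, 1996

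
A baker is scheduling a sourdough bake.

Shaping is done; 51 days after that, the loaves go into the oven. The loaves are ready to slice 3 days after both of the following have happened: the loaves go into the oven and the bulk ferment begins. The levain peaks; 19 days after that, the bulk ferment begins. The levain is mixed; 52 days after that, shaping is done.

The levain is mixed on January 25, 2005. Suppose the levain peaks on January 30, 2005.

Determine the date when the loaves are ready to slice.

May 11, 2005

The levain is mixed: Jan 25, 2005.
Shaping is done: Jan 25, 2005 + 52 days = Mar 18, 2005.
The loaves go into the oven: Mar 18, 2005 + 51 days = May 8, 2005.
The levain peaks: Jan 30, 2005.
The bulk ferment begins: Jan 30, 2005 + 19 days = Feb 18, 2005.
Both prerequisites met — the loaves go into the oven (May 8, 2005), the bulk ferment begins (Feb 18, 2005); the later is May 8, 2005.
The loaves are ready to slice: May 8, 2005 + 3 days = May 11, 2005.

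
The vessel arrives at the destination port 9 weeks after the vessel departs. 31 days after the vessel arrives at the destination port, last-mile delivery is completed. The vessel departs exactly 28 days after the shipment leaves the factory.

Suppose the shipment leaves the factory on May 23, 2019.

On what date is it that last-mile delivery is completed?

The shipment leaves the factory: May 23, 2019.
The vessel departs: May 23, 2019 + 28 days = Jun 20, 2019.
The vessel arrives at the destination port: Jun 20, 2019 + 9 weeks = Aug 22, 2019.
Last-mile delivery is completed: Aug 22, 2019 + 31 days = Sep 22, 2019.

September 22, 2019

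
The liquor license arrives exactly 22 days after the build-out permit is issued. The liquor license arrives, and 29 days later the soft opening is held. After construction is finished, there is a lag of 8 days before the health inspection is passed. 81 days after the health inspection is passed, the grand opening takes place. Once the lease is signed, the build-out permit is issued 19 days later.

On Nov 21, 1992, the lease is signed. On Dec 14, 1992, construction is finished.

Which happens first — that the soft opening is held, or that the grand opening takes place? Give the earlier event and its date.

The soft opening is held — Jan 30, 1993

The lease is signed: Nov 21, 1992.
The build-out permit is issued: Nov 21, 1992 + 19 days = Dec 10, 1992.
The liquor license arrives: Dec 10, 1992 + 22 days = Jan 1, 1993.
The soft opening is held: Jan 1, 1993 + 29 days = Jan 30, 1993.
Construction is finished: Dec 14, 1992.
The health inspection is passed: Dec 14, 1992 + 8 days = Dec 22, 1992.
The grand opening takes place: Dec 22, 1992 + 81 days = Mar 13, 1993.
Comparing: the soft opening is held on Jan 30, 1993 vs the grand opening takes place on Mar 13, 1993. Earlier: the soft opening is held.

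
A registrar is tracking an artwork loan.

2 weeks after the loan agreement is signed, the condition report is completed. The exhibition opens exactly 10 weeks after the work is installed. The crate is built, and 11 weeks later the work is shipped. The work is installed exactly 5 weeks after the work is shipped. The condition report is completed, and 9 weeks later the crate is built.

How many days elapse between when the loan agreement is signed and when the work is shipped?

Causal path: the loan agreement is signed → the condition report is completed → the crate is built → the work is shipped.
Total delay along the path: 2 + 9 + 11 weeks = 22 weeks = 154 days.

154 days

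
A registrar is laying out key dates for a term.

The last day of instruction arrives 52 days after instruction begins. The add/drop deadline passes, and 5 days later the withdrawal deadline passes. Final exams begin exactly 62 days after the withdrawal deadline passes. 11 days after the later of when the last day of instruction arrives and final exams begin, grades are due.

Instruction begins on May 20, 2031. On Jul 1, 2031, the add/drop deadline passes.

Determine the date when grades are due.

Instruction begins: May 20, 2031.
The last day of instruction arrives: May 20, 2031 + 52 days = Jul 11, 2031.
The add/drop deadline passes: Jul 1, 2031.
The withdrawal deadline passes: Jul 1, 2031 + 5 days = Jul 6, 2031.
Final exams begin: Jul 6, 2031 + 62 days = Sep 6, 2031.
Both prerequisites met — the last day of instruction arrives (Jul 11, 2031), final exams begin (Sep 6, 2031); the later is Sep 6, 2031.
Grades are due: Sep 6, 2031 + 11 days = Sep 17, 2031.

Sep 17, 2031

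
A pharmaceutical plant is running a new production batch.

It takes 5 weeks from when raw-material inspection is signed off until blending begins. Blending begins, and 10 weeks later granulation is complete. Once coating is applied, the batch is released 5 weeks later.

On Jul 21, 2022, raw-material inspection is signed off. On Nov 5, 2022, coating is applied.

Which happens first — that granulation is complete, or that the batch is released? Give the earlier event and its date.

Raw-material inspection is signed off: Jul 21, 2022.
Blending begins: Jul 21, 2022 + 5 weeks = Aug 25, 2022.
Granulation is complete: Aug 25, 2022 + 10 weeks = Nov 3, 2022.
Coating is applied: Nov 5, 2022.
The batch is released: Nov 5, 2022 + 5 weeks = Dec 10, 2022.
Comparing: granulation is complete on Nov 3, 2022 vs the batch is released on Dec 10, 2022. Earlier: granulation is complete.

Granulation is complete — Nov 3, 2022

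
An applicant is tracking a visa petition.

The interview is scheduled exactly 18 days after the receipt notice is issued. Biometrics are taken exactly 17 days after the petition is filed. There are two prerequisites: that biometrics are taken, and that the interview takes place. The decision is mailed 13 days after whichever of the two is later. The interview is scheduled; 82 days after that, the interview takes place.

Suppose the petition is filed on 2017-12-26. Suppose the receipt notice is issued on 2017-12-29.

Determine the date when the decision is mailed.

2018-04-21

The petition is filed: Dec 26, 2017.
Biometrics are taken: Dec 26, 2017 + 17 days = Jan 12, 2018.
The receipt notice is issued: Dec 29, 2017.
The interview is scheduled: Dec 29, 2017 + 18 days = Jan 16, 2018.
The interview takes place: Jan 16, 2018 + 82 days = Apr 8, 2018.
Both prerequisites met — biometrics are taken (Jan 12, 2018), the interview takes place (Apr 8, 2018); the later is Apr 8, 2018.
The decision is mailed: Apr 8, 2018 + 13 days = Apr 21, 2018.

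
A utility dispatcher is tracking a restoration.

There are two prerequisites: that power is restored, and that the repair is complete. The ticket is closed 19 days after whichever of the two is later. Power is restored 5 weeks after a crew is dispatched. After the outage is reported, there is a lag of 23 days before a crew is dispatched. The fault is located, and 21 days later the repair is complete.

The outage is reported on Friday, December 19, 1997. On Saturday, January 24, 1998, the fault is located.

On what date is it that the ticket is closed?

The outage is reported: Dec 19, 1997.
A crew is dispatched: Dec 19, 1997 + 23 days = Jan 11, 1998.
Power is restored: Jan 11, 1998 + 5 weeks = Feb 15, 1998.
The fault is located: Jan 24, 1998.
The repair is complete: Jan 24, 1998 + 21 days = Feb 14, 1998.
Both prerequisites met — power is restored (Feb 15, 1998), the repair is complete (Feb 14, 1998); the later is Feb 15, 1998.
The ticket is closed: Feb 15, 1998 + 19 days = Mar 6, 1998.

Friday, March 6, 1998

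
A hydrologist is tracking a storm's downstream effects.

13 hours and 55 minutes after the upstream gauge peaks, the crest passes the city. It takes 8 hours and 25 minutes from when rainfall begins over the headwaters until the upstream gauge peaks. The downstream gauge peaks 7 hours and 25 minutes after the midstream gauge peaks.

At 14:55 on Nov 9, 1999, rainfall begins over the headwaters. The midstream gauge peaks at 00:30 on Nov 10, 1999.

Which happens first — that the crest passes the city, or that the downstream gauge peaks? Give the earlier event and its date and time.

The downstream gauge peaks — 07:55 on Nov 10, 1999

Rainfall begins over the headwaters: 14:55 Nov 9, 1999.
The upstream gauge peaks: 14:55 Nov 9, 1999 + 8h25m = 23:20 Nov 9, 1999.
The crest passes the city: 23:20 Nov 9, 1999 + 13h55m = 13:15 Nov 10, 1999.
The midstream gauge peaks: 00:30 Nov 10, 1999.
The downstream gauge peaks: 00:30 Nov 10, 1999 + 7h25m = 07:55 Nov 10, 1999.
Comparing: the crest passes the city at 13:15 Nov 10, 1999 vs the downstream gauge peaks at 07:55 Nov 10, 1999. Earlier: the downstream gauge peaks.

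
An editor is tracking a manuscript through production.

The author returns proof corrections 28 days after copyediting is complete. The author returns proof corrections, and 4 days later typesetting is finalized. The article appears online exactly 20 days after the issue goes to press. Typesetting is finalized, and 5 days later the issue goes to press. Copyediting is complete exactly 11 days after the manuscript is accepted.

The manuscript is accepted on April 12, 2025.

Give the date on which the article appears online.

June 19, 2025

The manuscript is accepted: Apr 12, 2025.
Copyediting is complete: Apr 12, 2025 + 11 days = Apr 23, 2025.
The author returns proof corrections: Apr 23, 2025 + 28 days = May 21, 2025.
Typesetting is finalized: May 21, 2025 + 4 days = May 25, 2025.
The issue goes to press: May 25, 2025 + 5 days = May 30, 2025.
The article appears online: May 30, 2025 + 20 days = Jun 19, 2025.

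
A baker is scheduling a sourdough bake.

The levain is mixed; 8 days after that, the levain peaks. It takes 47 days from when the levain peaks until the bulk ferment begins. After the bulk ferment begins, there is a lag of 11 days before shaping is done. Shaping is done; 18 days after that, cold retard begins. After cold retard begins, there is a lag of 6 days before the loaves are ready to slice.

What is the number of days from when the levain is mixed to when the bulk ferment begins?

55 days

Causal path: the levain is mixed → the levain peaks → the bulk ferment begins.
Total delay along the path: 8 + 47 = 55 days.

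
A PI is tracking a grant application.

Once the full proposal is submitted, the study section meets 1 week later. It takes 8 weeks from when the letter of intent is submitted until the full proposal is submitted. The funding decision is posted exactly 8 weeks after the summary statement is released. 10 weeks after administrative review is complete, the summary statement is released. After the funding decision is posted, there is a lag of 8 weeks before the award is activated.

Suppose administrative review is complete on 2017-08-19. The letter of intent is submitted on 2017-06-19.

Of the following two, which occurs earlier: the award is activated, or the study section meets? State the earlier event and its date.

The study section meets — 2017-08-21

Administrative review is complete: Aug 19, 2017.
The summary statement is released: Aug 19, 2017 + 10 weeks = Oct 28, 2017.
The funding decision is posted: Oct 28, 2017 + 8 weeks = Dec 23, 2017.
The award is activated: Dec 23, 2017 + 8 weeks = Feb 17, 2018.
The letter of intent is submitted: Jun 19, 2017.
The full proposal is submitted: Jun 19, 2017 + 8 weeks = Aug 14, 2017.
The study section meets: Aug 14, 2017 + 1 week = Aug 21, 2017.
Comparing: the award is activated on Feb 17, 2018 vs the study section meets on Aug 21, 2017. Earlier: the study section meets.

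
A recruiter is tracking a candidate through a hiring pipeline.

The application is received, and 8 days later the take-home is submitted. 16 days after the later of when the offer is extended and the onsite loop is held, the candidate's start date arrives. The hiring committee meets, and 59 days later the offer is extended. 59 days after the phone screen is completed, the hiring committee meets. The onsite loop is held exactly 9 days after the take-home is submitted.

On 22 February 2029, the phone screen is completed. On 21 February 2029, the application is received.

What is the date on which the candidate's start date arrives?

6 July 2029

The phone screen is completed: Feb 22, 2029.
The hiring committee meets: Feb 22, 2029 + 59 days = Apr 22, 2029.
The offer is extended: Apr 22, 2029 + 59 days = Jun 20, 2029.
The application is received: Feb 21, 2029.
The take-home is submitted: Feb 21, 2029 + 8 days = Mar 1, 2029.
The onsite loop is held: Mar 1, 2029 + 9 days = Mar 10, 2029.
Both prerequisites met — the offer is extended (Jun 20, 2029), the onsite loop is held (Mar 10, 2029); the later is Jun 20, 2029.
The candidate's start date arrives: Jun 20, 2029 + 16 days = Jul 6, 2029.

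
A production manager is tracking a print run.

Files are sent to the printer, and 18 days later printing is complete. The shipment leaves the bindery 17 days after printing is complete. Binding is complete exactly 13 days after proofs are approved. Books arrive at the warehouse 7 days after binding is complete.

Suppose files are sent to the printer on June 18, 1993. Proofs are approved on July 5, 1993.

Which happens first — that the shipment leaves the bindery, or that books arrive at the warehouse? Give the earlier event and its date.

The shipment leaves the bindery — July 23, 1993

Files are sent to the printer: Jun 18, 1993.
Printing is complete: Jun 18, 1993 + 18 days = Jul 6, 1993.
The shipment leaves the bindery: Jul 6, 1993 + 17 days = Jul 23, 1993.
Proofs are approved: Jul 5, 1993.
Binding is complete: Jul 5, 1993 + 13 days = Jul 18, 1993.
Books arrive at the warehouse: Jul 18, 1993 + 7 days = Jul 25, 1993.
Comparing: the shipment leaves the bindery on Jul 23, 1993 vs books arrive at the warehouse on Jul 25, 1993. Earlier: the shipment leaves the bindery.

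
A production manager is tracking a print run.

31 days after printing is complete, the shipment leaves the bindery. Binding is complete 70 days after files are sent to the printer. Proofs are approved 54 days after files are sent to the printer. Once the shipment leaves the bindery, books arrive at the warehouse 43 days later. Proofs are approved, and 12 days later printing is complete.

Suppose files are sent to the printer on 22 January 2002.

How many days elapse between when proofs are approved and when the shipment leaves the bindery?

43 days

Causal path: proofs are approved → printing is complete → the shipment leaves the bindery.
Total delay along the path: 12 + 31 = 43 days.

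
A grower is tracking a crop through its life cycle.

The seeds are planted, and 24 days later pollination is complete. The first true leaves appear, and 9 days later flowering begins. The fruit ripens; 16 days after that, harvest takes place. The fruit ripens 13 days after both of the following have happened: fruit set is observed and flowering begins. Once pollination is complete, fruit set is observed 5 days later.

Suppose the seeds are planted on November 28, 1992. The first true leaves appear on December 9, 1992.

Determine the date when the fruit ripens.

The seeds are planted: Nov 28, 1992.
Pollination is complete: Nov 28, 1992 + 24 days = Dec 22, 1992.
Fruit set is observed: Dec 22, 1992 + 5 days = Dec 27, 1992.
The first true leaves appear: Dec 9, 1992.
Flowering begins: Dec 9, 1992 + 9 days = Dec 18, 1992.
Both prerequisites met — fruit set is observed (Dec 27, 1992), flowering begins (Dec 18, 1992); the later is Dec 27, 1992.
The fruit ripens: Dec 27, 1992 + 13 days = Jan 9, 1993.

January 9, 1993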